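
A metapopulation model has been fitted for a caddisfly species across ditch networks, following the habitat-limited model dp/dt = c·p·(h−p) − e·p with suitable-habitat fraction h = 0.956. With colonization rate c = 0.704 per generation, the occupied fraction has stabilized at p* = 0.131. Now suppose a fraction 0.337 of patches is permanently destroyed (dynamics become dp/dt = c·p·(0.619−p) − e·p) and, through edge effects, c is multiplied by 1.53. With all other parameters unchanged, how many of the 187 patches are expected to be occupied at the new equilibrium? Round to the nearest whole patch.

15

Balance c(h−p*) = e gives e = 0.704×(0.956 − 0.13100) = 0.58080.
New p* = 0.619 − e/c = 0.619 − 0.58080/1.07712 = 0.07978.
Expected occupied = 187 × 0.07978 = 14.92 ≈ 15.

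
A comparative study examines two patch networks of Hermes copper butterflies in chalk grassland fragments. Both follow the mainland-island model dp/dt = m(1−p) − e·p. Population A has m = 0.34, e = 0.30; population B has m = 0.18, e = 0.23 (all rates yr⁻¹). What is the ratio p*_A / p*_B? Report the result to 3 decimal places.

A: p*_A = m/(m+e) = 0.34/0.6400 = 0.5312.
B: p*_B = 0.18/0.4100 = 0.4390.
p*_A / p*_B = 0.5312/0.4390 = 1.2101.

1.210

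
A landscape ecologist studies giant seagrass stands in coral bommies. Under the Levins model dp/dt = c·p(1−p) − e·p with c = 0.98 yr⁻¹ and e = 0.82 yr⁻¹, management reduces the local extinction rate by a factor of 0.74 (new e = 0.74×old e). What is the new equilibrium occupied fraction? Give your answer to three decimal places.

0.381

Before: p* = 1 − 0.82/0.98 = 0.1633.
After the change, c = 0.98, e = 0.6068, so p* = 1 − 0.6068/0.98 = 0.3808.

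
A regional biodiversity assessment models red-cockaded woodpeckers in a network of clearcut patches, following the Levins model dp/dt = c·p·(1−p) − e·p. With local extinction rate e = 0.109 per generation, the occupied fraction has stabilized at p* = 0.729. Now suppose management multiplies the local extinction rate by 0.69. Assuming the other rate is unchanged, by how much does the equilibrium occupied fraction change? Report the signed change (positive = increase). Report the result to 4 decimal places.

0.0840

Balance c(1−p*) = e gives c = e/(1 − 0.72900) = 0.109/0.27100 = 0.40221.
New p* = 1 − e/c = 1 − 0.07521/0.40221 = 0.81301.
Δp* = 0.81301 − 0.72900 = +0.08401.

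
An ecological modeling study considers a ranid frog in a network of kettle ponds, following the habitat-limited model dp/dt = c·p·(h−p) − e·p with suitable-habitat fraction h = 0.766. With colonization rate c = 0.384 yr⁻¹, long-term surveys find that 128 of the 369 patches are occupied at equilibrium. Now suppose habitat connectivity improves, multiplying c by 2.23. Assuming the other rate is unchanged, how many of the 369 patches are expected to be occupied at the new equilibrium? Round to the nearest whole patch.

Observed p* = 128/369 = 0.34688.
Balance c(h−p*) = e gives e = 0.384×(0.766 − 0.34688) = 0.16094.
New p* = 0.766 − e/c = 0.766 − 0.16094/0.85632 = 0.57806.
Expected occupied = 369 × 0.57806 = 213.30 ≈ 213.

213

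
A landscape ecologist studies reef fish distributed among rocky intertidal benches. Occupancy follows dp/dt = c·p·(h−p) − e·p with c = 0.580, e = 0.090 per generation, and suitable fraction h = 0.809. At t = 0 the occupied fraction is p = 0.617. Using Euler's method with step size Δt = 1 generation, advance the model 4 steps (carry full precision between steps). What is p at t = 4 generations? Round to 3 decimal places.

Update rule: p ← p + [c·p·(h−p) − e·p]·Δt with Δt = 1.
t = 1: p = 0.61700 + (+0.01318) = 0.63018
t = 2: p = 0.63018 + (+0.00864) = 0.63882
t = 3: p = 0.63882 + (+0.00556) = 0.64438
t = 4: p = 0.64438 + (+0.00353) = 0.64791

0.648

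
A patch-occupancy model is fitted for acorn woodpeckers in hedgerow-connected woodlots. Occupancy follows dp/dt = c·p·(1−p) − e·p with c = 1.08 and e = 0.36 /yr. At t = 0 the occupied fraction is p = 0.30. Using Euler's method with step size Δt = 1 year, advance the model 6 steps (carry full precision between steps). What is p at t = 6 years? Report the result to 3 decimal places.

0.665

Update rule: p ← p + [c·p·(1−p) − e·p]·Δt with Δt = 1.
t = 1: p = 0.30000 + (+0.11880) = 0.41880
t = 2: p = 0.41880 + (+0.11211) = 0.53091
t = 3: p = 0.53091 + (+0.07784) = 0.60875
t = 4: p = 0.60875 + (+0.03808) = 0.64683
t = 5: p = 0.64683 + (+0.01386) = 0.66069
t = 6: p = 0.66069 + (+0.00427) = 0.66495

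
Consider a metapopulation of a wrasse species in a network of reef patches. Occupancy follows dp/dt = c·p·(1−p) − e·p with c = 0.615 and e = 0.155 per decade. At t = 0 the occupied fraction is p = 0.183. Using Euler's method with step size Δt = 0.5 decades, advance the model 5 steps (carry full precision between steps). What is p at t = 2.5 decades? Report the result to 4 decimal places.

Update rule: p ← p + [c·p·(1−p) − e·p]·Δt with Δt = 0.5.
p: 0.18300 → 0.21479  (Δp = +0.03179)
p: 0.21479 → 0.25001  (Δp = +0.03522)
p: 0.25001 → 0.28829  (Δp = +0.03828)
p: 0.28829 → 0.32904  (Δp = +0.04075)
p: 0.32904 → 0.37143  (Δp = +0.04239)

0.3714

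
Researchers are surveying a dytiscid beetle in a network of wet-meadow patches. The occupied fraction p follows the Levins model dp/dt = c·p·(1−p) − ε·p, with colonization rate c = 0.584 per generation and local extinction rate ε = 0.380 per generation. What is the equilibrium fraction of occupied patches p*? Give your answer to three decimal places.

Setting dp/dt = 0 and dividing through by p* gives c·(1−p*) = ε.
So p* = 1 − ε/c = 1 − 0.380/0.584 = 1 − 0.6507 = 0.3493.

0.349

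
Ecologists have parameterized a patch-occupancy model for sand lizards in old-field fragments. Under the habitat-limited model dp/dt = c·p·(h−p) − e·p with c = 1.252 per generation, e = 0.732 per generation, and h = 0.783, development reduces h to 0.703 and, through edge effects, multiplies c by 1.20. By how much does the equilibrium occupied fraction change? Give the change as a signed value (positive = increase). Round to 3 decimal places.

0.017

Before: p* = h − e/c = 0.783 − 0.732/1.252 = 0.783 − 0.5847 = 0.1983.
After: c = 1.5024, e = 0.732, h = 0.703; p* = 0.703 − 0.732/1.5024 = 0.2158.
Δp* = 0.2158 − 0.1983 = +0.0174.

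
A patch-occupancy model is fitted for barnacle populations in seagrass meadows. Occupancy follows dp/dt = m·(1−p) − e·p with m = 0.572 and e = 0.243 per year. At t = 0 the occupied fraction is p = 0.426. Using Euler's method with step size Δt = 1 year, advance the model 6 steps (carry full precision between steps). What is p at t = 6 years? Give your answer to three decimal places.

Update rule: p ← p + [m·(1−p) − e·p]·Δt with Δt = 1.
step 1: Δp = +0.22481, p = 0.65081
step 2: Δp = +0.04159, p = 0.69240
step 3: Δp = +0.00769, p = 0.70009
step 4: Δp = +0.00142, p = 0.70152
step 5: Δp = +0.00026, p = 0.70178
step 6: Δp = +0.00005, p = 0.70183

0.702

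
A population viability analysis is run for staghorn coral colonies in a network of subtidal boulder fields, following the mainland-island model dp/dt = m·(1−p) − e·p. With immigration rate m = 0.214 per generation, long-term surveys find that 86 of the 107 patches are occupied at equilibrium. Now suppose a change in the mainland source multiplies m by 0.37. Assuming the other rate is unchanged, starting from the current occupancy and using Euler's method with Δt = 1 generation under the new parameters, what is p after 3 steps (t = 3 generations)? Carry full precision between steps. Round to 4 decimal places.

Observed p* = 86/107 = 0.80374.
Balance m(1−p*) = e·p* gives e = m(1−p*)/p* = 0.214×0.19626/0.80374 = 0.05226.
Starting from p₀ = 0.80374; update p ← p + (dp/dt)·Δt with the new parameters.
  1  |  dp/dt·Δt = -0.026460  |  p_1 = 0.777278
  2  |  dp/dt·Δt = -0.022982  |  p_2 = 0.754296
  3  |  dp/dt·Δt = -0.019962  |  p_3 = 0.734335

0.7343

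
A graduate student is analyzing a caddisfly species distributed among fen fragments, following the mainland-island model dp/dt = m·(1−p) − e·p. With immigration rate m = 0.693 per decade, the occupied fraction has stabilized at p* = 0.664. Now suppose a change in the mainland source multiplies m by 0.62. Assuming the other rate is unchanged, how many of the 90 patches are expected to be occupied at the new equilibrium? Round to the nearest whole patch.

50

Balance m(1−p*) = e·p* gives e = m(1−p*)/p* = 0.693×0.33600/0.66400 = 0.35067.
New p* = m/(m+e) = 0.42966/(0.42966+0.35067) = 0.55061.
Expected occupied = 90 × 0.55061 = 49.55 ≈ 50.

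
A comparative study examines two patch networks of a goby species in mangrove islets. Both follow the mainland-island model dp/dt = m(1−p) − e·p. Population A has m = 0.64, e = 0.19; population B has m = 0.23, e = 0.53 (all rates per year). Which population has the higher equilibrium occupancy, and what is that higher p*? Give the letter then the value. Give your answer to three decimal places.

A: p*_A = m/(m+e) = 0.64/0.8300 = 0.7711.
B: p*_B = 0.23/0.7600 = 0.3026.
A is higher at 0.7711.

A, 0.771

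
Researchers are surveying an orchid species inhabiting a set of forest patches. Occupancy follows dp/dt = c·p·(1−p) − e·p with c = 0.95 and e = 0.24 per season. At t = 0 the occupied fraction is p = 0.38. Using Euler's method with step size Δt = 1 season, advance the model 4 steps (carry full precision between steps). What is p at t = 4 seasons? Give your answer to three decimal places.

0.731

Update rule: p ← p + [c·p·(1−p) − e·p]·Δt with Δt = 1.
step 1: Δp = +0.13262, p = 0.51262
step 2: Δp = +0.11432, p = 0.62694
step 3: Δp = +0.07173, p = 0.69867
step 4: Δp = +0.03233, p = 0.73099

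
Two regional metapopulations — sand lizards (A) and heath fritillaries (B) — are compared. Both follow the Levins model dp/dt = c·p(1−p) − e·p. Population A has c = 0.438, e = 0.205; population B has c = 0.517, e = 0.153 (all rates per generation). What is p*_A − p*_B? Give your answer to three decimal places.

-0.172

A: p*_A = 1 − 0.205/0.438 = 0.5320.
B: p*_B = 1 − 0.153/0.517 = 0.7041.
p*_A − p*_B = 0.5320 − 0.7041 = -0.1721.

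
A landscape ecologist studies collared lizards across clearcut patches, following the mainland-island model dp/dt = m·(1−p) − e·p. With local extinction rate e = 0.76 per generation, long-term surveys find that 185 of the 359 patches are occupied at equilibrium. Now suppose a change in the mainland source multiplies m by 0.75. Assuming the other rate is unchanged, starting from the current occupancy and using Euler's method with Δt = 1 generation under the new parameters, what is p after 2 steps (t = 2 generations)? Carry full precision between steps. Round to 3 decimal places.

0.453

Observed p* = 185/359 = 0.51532.
Balance m(1−p*) = e·p* gives m = e·p*/(1−p*) = 0.76×0.51532/0.48468 = 0.80805.
Starting from p₀ = 0.51532; update p ← p + (dp/dt)·Δt with the new parameters.
step 1: Δp = -0.09791, p = 0.41741
step 2: Δp = +0.03584, p = 0.45325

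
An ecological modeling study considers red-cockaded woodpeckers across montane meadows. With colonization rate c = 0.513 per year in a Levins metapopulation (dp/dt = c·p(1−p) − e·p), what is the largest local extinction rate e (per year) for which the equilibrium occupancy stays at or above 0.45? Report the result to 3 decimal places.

1 − e/c ≥ 0.45 ⇒ e ≤ c(1 − 0.45) = 0.513 × 0.5500.
e_max = 0.2822.

0.282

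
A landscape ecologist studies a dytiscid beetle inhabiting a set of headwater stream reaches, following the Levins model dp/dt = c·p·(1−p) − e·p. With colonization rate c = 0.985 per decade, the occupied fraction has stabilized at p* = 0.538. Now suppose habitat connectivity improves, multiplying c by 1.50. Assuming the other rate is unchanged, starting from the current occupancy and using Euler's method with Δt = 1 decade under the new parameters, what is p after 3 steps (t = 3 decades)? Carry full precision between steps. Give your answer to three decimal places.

0.692

Balance c(1−p*) = e gives e = 0.985×(1 − 0.53800) = 0.45507.
Starting from p₀ = 0.53800; update p ← p + (dp/dt)·Δt with the new parameters.
p: 0.53800 → 0.66041  (Δp = +0.12241)
p: 0.66041 → 0.69123  (Δp = +0.03082)
p: 0.69123 → 0.69202  (Δp = +0.00078)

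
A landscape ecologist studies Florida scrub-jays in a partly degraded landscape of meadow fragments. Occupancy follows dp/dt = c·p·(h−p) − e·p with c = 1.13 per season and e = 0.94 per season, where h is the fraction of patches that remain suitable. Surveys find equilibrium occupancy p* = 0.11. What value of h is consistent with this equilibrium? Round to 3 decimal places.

At equilibrium c(h−p*) = e, so h = p* + e/c.
h = 0.11 + 0.94/1.13 = 0.11 + 0.8319 = 0.9419.

0.942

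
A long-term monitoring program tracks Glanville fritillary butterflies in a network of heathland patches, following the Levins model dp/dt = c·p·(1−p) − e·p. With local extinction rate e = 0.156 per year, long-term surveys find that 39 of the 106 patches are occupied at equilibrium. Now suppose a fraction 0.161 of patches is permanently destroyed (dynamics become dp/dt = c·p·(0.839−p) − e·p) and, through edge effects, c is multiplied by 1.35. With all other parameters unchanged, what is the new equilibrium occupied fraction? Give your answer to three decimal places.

Observed p* = 39/106 = 0.36792.
Balance c(1−p*) = e gives c = e/(1 − 0.36792) = 0.156/0.63208 = 0.24680.
New p* = 0.839 − e/c = 0.839 − 0.15600/0.33318 = 0.37078.

0.371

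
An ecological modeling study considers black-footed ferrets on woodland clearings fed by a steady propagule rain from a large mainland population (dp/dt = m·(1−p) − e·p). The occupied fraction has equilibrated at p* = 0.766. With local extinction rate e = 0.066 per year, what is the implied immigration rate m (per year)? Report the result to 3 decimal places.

At equilibrium m(1−p*) = e·p*, so m = e·p*/(1−p*).
m = 0.066 × 0.766 / 0.2340 = 0.0506/0.2340 = 0.2161.

0.216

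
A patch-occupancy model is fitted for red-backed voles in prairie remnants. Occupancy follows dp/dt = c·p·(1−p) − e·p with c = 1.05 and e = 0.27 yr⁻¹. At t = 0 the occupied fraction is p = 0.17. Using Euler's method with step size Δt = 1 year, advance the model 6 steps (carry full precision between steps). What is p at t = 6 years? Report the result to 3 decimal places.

0.737

Update rule: p ← p + [c·p·(1−p) − e·p]·Δt with Δt = 1.
p: 0.17000 → 0.27226  (Δp = +0.10226)
p: 0.27226 → 0.40678  (Δp = +0.13453)
p: 0.40678 → 0.55033  (Δp = +0.14354)
p: 0.55033 → 0.66158  (Δp = +0.11125)
p: 0.66158 → 0.71804  (Δp = +0.05646)
p: 0.71804 → 0.73675  (Δp = +0.01871)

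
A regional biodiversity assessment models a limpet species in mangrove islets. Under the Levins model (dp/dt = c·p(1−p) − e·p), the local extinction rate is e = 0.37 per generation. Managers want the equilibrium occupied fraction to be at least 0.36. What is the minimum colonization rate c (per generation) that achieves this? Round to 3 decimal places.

0.578

p* = 1 − e/c ≥ 0.36 requires e/c ≤ 0.6400, i.e. c ≥ e/0.6400.
c_min = 0.37/0.6400 = 0.5781.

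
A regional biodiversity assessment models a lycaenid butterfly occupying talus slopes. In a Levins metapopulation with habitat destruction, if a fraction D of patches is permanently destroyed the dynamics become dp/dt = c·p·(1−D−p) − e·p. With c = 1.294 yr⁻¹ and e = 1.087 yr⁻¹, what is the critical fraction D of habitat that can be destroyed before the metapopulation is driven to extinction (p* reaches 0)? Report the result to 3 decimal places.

The nontrivial equilibrium is p* = (1−D) − e/c; extinction occurs when this hits zero.
So D_crit = 1 − e/c = 1 − 1.087/1.294 = 1 − 0.8400 = 0.1600.
Note this equals the original equilibrium occupancy — the Levins extinction-debt result.

0.160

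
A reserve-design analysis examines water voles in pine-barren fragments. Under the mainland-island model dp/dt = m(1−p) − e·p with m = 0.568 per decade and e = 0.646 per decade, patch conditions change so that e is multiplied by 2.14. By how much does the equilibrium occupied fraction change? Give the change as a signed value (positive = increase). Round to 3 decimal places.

Before: p* = 0.568/(0.568+0.646) = 0.4679.
After: m = 0.568, e = 1.38244; p* = 0.568/1.9504 = 0.2912.
Δp* = 0.2912 − 0.4679 = -0.1767.

-0.177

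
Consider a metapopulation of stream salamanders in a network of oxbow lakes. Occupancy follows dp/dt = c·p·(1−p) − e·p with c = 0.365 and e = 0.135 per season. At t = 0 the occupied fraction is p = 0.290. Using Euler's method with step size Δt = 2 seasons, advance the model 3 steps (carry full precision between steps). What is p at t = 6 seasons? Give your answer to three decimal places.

0.495

Update rule: p ← p + [c·p·(1−p) − e·p]·Δt with Δt = 2.
  1  |  dp/dt·Δt = +0.072007  |  p_1 = 0.362007
  2  |  dp/dt·Δt = +0.070857  |  p_2 = 0.432864
  3  |  dp/dt·Δt = +0.062336  |  p_3 = 0.495201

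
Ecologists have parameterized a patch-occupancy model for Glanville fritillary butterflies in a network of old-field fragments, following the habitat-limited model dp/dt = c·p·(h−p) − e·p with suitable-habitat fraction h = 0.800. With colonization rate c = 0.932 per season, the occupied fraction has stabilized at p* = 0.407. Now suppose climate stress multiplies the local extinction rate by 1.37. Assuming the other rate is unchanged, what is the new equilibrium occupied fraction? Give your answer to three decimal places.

Balance c(h−p*) = e gives e = 0.932×(0.8 − 0.40700) = 0.36628.
New p* = 0.8 − e/c = 0.8 − 0.50180/0.93200 = 0.26159.

0.262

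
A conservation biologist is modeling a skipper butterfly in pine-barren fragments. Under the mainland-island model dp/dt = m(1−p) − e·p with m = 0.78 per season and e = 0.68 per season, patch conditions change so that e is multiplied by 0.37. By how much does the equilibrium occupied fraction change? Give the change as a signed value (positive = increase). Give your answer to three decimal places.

Before: p* = 0.78/(0.78+0.68) = 0.5342.
After: m = 0.78, e = 0.2516; p* = 0.78/1.0316 = 0.7561.
Δp* = 0.7561 − 0.5342 = +0.2219.

0.222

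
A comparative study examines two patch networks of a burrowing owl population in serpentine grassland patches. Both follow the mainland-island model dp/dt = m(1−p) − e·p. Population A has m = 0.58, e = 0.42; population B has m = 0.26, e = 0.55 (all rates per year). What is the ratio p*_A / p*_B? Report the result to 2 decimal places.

1.81

A: p*_A = m/(m+e) = 0.58/1.0000 = 0.5800.
B: p*_B = 0.26/0.8100 = 0.3210.
p*_A / p*_B = 0.5800/0.3210 = 1.8069.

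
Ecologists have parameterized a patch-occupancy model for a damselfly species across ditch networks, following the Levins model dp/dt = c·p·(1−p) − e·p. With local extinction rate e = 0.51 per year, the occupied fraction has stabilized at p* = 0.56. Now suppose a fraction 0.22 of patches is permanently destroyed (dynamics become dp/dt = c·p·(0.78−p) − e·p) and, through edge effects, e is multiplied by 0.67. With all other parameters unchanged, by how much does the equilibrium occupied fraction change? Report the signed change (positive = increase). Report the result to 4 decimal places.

-0.0748

Balance c(1−p*) = e gives c = e/(1 − 0.56000) = 0.51/0.44000 = 1.15909.
New p* = 0.78 − e/c = 0.78 − 0.34170/1.15909 = 0.48520.
Δp* = 0.48520 − 0.56000 = -0.07480.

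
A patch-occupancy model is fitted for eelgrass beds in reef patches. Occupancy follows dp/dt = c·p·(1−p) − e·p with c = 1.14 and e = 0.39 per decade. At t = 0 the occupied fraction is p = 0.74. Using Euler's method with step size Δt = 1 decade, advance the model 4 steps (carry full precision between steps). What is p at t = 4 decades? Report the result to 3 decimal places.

Update rule: p ← p + [c·p·(1−p) − e·p]·Δt with Δt = 1.
p: 0.74000 → 0.67074  (Δp = -0.06926)
p: 0.67074 → 0.66092  (Δp = -0.00982)
p: 0.66092 → 0.65864  (Δp = -0.00228)
p: 0.65864 → 0.65808  (Δp = -0.00056)

0.658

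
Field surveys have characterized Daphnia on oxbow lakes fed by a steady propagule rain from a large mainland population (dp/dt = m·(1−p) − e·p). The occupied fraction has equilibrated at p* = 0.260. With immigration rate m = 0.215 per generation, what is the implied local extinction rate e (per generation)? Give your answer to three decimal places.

0.612

At equilibrium m(1−p*) = e·p*, so e = m(1−p*)/p*.
e = 0.215 × 0.7400 / 0.260 = 0.6119.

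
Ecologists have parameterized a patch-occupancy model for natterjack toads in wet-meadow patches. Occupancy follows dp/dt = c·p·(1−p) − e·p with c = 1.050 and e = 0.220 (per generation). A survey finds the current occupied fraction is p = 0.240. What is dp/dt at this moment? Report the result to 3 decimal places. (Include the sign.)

Colonization term: c·p·(1−p) = 1.050×0.240×0.7600 = 0.19152.
Extinction term: e·p = 0.05280.
dp/dt = 0.19152 − 0.05280 = 0.13872.

0.139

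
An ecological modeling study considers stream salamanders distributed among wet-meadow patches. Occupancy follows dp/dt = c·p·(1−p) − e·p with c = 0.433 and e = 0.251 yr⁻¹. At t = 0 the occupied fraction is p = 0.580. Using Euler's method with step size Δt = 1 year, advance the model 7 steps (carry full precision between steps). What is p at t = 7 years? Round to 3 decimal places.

Update rule: p ← p + [c·p·(1−p) − e·p]·Δt with Δt = 1.
step 1: Δp = -0.04010, p = 0.53990
step 2: Δp = -0.02795, p = 0.51194
step 3: Δp = -0.02031, p = 0.49163
step 4: Δp = -0.01518, p = 0.47645
step 5: Δp = -0.01158, p = 0.46487
step 6: Δp = -0.00897, p = 0.45591
step 7: Δp = -0.00702, p = 0.44888

0.449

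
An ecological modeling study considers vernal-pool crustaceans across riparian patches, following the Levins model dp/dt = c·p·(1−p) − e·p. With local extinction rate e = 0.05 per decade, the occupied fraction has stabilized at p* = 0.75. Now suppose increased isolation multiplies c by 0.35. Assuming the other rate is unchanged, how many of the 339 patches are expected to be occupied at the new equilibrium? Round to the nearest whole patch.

97

Balance c(1−p*) = e gives c = e/(1 − 0.75000) = 0.05/0.25000 = 0.20000.
New p* = 1 − e/c = 1 − 0.05000/0.07000 = 0.28571.
Expected occupied = 339 × 0.28571 = 96.86 ≈ 97.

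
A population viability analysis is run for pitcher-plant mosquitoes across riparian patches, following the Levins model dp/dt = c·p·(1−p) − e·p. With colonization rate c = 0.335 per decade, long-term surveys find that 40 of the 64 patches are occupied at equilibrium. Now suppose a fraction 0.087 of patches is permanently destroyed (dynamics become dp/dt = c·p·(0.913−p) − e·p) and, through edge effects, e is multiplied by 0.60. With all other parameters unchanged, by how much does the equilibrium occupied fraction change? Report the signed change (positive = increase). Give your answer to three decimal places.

Observed p* = 40/64 = 0.62500.
Balance c(1−p*) = e gives e = 0.335×(1 − 0.62500) = 0.12563.
New p* = 0.913 − e/c = 0.913 − 0.07538/0.33500 = 0.68799.
Δp* = 0.68799 − 0.62500 = +0.06299.

0.063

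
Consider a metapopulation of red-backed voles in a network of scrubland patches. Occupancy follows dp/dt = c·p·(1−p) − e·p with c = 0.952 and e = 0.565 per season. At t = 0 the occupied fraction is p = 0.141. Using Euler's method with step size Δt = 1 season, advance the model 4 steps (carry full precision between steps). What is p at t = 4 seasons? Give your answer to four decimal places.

0.2913

Update rule: p ← p + [c·p·(1−p) − e·p]·Δt with Δt = 1.
p: 0.14100 → 0.17664  (Δp = +0.03564)
p: 0.17664 → 0.21530  (Δp = +0.03866)
p: 0.21530 → 0.25449  (Δp = +0.03919)
p: 0.25449 → 0.29132  (Δp = +0.03683)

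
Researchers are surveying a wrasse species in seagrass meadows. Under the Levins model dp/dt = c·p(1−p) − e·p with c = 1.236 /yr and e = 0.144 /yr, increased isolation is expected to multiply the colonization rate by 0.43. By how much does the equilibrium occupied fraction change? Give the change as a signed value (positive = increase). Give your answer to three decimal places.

-0.154

Before: p* = 1 − 0.144/1.236 = 0.8835.
After the change, c = 0.53148, e = 0.144, so p* = 1 − 0.144/0.53148 = 0.7291.
Δp* = 0.7291 − 0.8835 = -0.1544.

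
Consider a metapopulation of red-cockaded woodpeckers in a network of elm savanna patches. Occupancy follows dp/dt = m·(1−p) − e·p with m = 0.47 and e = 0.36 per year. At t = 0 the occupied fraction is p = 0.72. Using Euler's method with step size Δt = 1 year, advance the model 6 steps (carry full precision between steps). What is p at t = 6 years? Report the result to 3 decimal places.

Update rule: p ← p + [m·(1−p) − e·p]·Δt with Δt = 1.
  1  |  dp/dt·Δt = -0.127600  |  p_1 = 0.592400
  2  |  dp/dt·Δt = -0.021692  |  p_2 = 0.570708
  3  |  dp/dt·Δt = -0.003688  |  p_3 = 0.567020
  4  |  dp/dt·Δt = -0.000627  |  p_4 = 0.566393
  5  |  dp/dt·Δt = -0.000107  |  p_5 = 0.566287
  6  |  dp/dt·Δt = -0.000018  |  p_6 = 0.566269

0.566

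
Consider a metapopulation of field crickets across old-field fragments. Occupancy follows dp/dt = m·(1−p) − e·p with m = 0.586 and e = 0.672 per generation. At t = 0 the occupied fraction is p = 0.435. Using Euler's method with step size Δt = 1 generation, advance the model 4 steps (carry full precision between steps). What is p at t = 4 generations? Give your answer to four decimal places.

0.4657

Update rule: p ← p + [m·(1−p) − e·p]·Δt with Δt = 1.
step 1: Δp = +0.03877, p = 0.47377
step 2: Δp = -0.01000, p = 0.46377
step 3: Δp = +0.00258, p = 0.46635
step 4: Δp = -0.00067, p = 0.46568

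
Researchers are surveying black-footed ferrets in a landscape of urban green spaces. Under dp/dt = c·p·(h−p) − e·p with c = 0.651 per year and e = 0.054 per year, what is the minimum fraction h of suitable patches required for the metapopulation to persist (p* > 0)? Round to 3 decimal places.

0.083

p* = h − e/c is positive only when h > e/c.
h_min = e/c = 0.054/0.651 = 0.0829.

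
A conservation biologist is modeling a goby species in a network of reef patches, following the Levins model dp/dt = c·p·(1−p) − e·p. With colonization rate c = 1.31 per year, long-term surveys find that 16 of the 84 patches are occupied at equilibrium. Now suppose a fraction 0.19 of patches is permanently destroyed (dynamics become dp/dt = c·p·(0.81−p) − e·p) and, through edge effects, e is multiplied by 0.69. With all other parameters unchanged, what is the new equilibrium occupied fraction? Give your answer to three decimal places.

Observed p* = 16/84 = 0.19048.
Balance c(1−p*) = e gives e = 1.31×(1 − 0.19048) = 1.06047.
New p* = 0.81 − e/c = 0.81 − 0.73172/1.31000 = 0.25144.

0.251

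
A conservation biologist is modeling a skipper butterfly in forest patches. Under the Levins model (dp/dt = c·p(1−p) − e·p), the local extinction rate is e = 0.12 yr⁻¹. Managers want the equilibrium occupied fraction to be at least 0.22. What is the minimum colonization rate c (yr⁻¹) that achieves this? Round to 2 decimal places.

0.15

p* = 1 − e/c ≥ 0.22 requires e/c ≤ 0.7800, i.e. c ≥ e/0.7800.
c_min = 0.12/0.7800 = 0.1538.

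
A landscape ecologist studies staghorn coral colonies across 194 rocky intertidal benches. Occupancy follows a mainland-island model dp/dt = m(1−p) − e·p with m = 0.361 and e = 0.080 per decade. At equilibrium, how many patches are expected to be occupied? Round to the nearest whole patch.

p* = m/(m+e) = 0.361/0.4410 = 0.8186.
Expected occupied patches = N × p* = 194 × 0.8186 = 158.81 ≈ 159.

159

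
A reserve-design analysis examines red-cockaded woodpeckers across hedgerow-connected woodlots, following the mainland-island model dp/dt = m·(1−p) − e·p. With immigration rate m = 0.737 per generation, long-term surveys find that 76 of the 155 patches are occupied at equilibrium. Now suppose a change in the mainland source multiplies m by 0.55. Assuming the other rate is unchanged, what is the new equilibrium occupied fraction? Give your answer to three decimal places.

0.346

Observed p* = 76/155 = 0.49032.
Balance m(1−p*) = e·p* gives e = m(1−p*)/p* = 0.737×0.50968/0.49032 = 0.76610.
New p* = m/(m+e) = 0.40535/(0.40535+0.76610) = 0.34602.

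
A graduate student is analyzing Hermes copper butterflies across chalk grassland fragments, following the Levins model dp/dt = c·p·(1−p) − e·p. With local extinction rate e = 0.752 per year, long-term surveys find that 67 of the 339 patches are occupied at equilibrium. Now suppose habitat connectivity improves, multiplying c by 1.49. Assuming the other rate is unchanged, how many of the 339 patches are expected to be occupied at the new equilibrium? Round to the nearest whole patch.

Observed p* = 67/339 = 0.19764.
Balance c(1−p*) = e gives c = e/(1 − 0.19764) = 0.752/0.80236 = 0.93724.
New p* = 1 − e/c = 1 − 0.75200/1.39649 = 0.46151.
Expected occupied = 339 × 0.46151 = 156.45 ≈ 156.

156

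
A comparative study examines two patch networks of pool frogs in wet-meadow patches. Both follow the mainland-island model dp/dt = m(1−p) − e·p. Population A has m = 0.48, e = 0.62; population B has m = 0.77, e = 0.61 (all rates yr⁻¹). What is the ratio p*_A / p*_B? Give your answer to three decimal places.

0.782

A: p*_A = m/(m+e) = 0.48/1.1000 = 0.4364.
B: p*_B = 0.77/1.3800 = 0.5580.
p*_A / p*_B = 0.4364/0.5580 = 0.7821.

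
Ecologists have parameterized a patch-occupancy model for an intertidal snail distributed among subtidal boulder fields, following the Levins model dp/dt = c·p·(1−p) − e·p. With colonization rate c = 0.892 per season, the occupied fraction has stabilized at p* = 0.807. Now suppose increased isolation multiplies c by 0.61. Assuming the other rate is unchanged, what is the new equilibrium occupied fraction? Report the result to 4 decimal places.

Balance c(1−p*) = e gives e = 0.892×(1 − 0.80700) = 0.17216.
New p* = 1 − e/c = 1 − 0.17216/0.54412 = 0.68360.

0.6836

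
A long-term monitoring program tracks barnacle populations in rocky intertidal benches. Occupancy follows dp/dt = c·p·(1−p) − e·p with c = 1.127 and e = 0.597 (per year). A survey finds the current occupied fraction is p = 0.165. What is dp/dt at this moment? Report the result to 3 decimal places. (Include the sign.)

Colonization term: c·p·(1−p) = 1.127×0.165×0.8350 = 0.15527.
Extinction term: e·p = 0.09850.
dp/dt = 0.15527 − 0.09850 = 0.05677.

0.057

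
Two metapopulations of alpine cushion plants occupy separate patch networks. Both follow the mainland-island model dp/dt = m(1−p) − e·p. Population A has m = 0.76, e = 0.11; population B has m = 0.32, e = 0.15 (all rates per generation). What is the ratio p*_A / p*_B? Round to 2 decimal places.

A: p*_A = m/(m+e) = 0.76/0.8700 = 0.8736.
B: p*_B = 0.32/0.4700 = 0.6809.
p*_A / p*_B = 0.8736/0.6809 = 1.2830.

1.28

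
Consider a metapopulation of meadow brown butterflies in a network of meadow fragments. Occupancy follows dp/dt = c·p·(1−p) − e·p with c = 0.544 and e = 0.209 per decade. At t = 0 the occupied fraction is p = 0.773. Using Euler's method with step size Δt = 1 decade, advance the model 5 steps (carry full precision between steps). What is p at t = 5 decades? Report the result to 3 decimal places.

0.631

Update rule: p ← p + [c·p·(1−p) − e·p]·Δt with Δt = 1.
p: 0.77300 → 0.70690  (Δp = -0.06610)
p: 0.70690 → 0.67187  (Δp = -0.03503)
p: 0.67187 → 0.65138  (Δp = -0.02049)
p: 0.65138 → 0.63878  (Δp = -0.01260)
p: 0.63878 → 0.63079  (Δp = -0.00798)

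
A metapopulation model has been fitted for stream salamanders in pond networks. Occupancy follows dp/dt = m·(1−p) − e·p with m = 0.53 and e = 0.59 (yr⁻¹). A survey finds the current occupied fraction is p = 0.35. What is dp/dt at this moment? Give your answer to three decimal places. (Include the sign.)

0.138

Colonization term: m·(1−p) = 0.53×0.6500 = 0.34450.
Extinction term: e·p = 0.20650.
dp/dt = 0.34450 − 0.20650 = 0.13800.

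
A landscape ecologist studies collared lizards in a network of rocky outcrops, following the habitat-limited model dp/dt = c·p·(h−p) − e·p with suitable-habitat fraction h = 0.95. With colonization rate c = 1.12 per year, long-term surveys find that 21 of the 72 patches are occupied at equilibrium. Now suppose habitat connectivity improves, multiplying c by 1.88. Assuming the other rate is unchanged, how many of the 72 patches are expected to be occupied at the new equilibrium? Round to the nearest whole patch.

Observed p* = 21/72 = 0.29167.
Balance c(h−p*) = e gives e = 1.12×(0.95 − 0.29167) = 0.73733.
New p* = 0.95 − e/c = 0.95 − 0.73733/2.10560 = 0.59982.
Expected occupied = 72 × 0.59982 = 43.19 ≈ 43.

43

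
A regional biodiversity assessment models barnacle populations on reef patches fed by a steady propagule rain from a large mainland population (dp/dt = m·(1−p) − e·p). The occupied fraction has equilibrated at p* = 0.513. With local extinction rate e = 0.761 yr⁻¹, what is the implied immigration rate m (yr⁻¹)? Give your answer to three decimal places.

0.802

At equilibrium m(1−p*) = e·p*, so m = e·p*/(1−p*).
m = 0.761 × 0.513 / 0.4870 = 0.3904/0.4870 = 0.8016.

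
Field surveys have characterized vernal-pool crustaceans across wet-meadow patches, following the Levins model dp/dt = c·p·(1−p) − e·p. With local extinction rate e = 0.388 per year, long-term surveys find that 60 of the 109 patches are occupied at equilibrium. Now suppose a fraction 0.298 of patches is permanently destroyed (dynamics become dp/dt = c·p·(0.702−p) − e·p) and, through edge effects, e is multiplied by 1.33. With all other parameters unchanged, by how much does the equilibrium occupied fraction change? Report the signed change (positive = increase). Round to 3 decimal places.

Observed p* = 60/109 = 0.55046.
Balance c(1−p*) = e gives c = e/(1 − 0.55046) = 0.388/0.44954 = 0.86310.
New p* = 0.702 − e/c = 0.702 − 0.51604/0.86310 = 0.10411.
Δp* = 0.10411 − 0.55046 = -0.44635.

-0.446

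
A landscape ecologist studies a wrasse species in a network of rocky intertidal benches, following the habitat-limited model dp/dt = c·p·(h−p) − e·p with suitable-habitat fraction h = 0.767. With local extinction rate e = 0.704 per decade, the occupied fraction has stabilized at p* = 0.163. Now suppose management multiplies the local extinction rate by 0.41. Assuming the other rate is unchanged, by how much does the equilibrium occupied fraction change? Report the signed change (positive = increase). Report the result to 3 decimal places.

Balance c(h−p*) = e gives c = e/(0.767 − 0.16300) = 0.704/0.60400 = 1.16556.
New p* = 0.767 − e/c = 0.767 − 0.28864/1.16556 = 0.51936.
Δp* = 0.51936 − 0.16300 = +0.35636.

0.356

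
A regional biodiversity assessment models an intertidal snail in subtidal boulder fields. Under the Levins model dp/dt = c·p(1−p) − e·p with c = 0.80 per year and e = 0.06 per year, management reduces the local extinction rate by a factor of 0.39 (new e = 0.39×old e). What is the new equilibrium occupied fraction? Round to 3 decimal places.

Before: p* = 1 − 0.06/0.80 = 0.9250.
After the change, c = 0.8, e = 0.0234, so p* = 1 − 0.0234/0.8 = 0.9708.

0.971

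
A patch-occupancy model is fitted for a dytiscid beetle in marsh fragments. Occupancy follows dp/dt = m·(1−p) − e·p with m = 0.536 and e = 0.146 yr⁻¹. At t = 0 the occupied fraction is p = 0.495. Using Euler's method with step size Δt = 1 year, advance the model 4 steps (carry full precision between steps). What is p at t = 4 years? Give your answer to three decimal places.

0.783

Update rule: p ← p + [m·(1−p) − e·p]·Δt with Δt = 1.
p: 0.49500 → 0.69341  (Δp = +0.19841)
p: 0.69341 → 0.75650  (Δp = +0.06309)
p: 0.75650 → 0.77657  (Δp = +0.02006)
p: 0.77657 → 0.78295  (Δp = +0.00638)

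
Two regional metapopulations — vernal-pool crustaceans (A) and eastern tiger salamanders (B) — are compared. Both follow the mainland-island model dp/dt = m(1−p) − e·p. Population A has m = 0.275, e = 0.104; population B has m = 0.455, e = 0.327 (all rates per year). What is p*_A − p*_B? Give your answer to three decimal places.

A: p*_A = m/(m+e) = 0.275/0.3790 = 0.7256.
B: p*_B = 0.455/0.7820 = 0.5818.
p*_A − p*_B = 0.7256 − 0.5818 = 0.1438.

0.144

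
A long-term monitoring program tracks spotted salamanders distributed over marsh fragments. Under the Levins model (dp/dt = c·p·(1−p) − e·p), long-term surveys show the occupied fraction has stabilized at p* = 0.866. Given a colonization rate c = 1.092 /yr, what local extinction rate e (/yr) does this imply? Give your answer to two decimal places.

At equilibrium c(1−p*) = e.
e = 1.092 × (1 − 0.866) = 1.092 × 0.1340 = 0.1463.

0.15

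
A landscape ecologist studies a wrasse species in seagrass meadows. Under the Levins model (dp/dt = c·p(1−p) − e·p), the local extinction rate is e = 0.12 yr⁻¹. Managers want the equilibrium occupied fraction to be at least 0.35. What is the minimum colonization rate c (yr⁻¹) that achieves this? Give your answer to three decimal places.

0.185

p* = 1 − e/c ≥ 0.35 requires e/c ≤ 0.6500, i.e. c ≥ e/0.6500.
c_min = 0.12/0.6500 = 0.1846.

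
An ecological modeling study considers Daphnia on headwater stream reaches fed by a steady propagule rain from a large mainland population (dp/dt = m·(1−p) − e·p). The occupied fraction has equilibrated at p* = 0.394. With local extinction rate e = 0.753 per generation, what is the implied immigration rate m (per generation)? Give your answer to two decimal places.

At equilibrium m(1−p*) = e·p*, so m = e·p*/(1−p*).
m = 0.753 × 0.394 / 0.6060 = 0.2967/0.6060 = 0.4896.

0.49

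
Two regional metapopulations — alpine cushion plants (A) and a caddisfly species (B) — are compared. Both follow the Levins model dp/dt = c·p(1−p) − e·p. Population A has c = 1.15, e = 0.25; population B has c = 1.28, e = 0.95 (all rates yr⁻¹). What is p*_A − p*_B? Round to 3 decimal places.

A: p*_A = 1 − 0.25/1.15 = 0.7826.
B: p*_B = 1 − 0.95/1.28 = 0.2578.
p*_A − p*_B = 0.7826 − 0.2578 = 0.5248.

0.525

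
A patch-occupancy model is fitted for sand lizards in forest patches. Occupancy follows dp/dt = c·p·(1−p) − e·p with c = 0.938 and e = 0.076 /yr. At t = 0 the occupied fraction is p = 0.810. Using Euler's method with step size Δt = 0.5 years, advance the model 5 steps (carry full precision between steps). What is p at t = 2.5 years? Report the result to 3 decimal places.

Update rule: p ← p + [c·p·(1−p) − e·p]·Δt with Δt = 0.5.
p: 0.81000 → 0.85140  (Δp = +0.04140)
p: 0.85140 → 0.87838  (Δp = +0.02698)
p: 0.87838 → 0.89511  (Δp = +0.01672)
p: 0.89511 → 0.90513  (Δp = +0.01002)
p: 0.90513 → 0.91101  (Δp = +0.00588)

0.911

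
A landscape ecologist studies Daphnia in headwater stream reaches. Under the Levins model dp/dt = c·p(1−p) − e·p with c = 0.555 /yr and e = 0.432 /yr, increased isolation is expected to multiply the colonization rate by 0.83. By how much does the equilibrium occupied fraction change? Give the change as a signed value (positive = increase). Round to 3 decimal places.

Before: p* = 1 − 0.432/0.555 = 0.2216.
After the change, c = 0.46065, e = 0.432, so p* = 1 − 0.432/0.46065 = 0.0622.
Δp* = 0.0622 − 0.2216 = -0.1594.

-0.159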